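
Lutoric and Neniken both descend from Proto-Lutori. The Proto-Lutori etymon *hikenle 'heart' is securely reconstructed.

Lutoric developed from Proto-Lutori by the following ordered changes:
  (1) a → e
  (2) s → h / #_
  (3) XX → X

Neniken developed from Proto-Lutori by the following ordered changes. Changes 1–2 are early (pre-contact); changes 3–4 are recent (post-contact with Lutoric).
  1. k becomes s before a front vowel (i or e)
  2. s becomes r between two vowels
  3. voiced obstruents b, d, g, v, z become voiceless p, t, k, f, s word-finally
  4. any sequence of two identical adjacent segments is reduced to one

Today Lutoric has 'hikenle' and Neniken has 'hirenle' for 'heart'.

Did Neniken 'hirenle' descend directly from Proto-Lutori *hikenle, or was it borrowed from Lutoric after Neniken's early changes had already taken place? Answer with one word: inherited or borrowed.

If inherited, *hikenle would pass through all of Neniken's changes:
Neniken: start from *hikenle.
  rule 1 (palatalisation): hikenle → hisenle
  rule 2 (rhotacism): hisenle → hirenle
  rule 3: no change — hirenle
  rule 4: no change — hirenle
  ⇒ Neniken hirenle
If borrowed from Lutoric 'hikenle' after the early changes, it would undergo only the recent ones:
  rule 3 (final devoicing): no change (hikenle)
  rule 4 (degemination): no change (hikenle)
  ⇒ as a loan: hikenle
Neniken 'hirenle' matches the inherited outcome exactly, so it is an inherited cognate, not a loan.

inherited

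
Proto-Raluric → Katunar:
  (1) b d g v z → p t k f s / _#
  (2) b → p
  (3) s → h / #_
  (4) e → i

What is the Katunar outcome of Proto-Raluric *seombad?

hiompat

Katunar: start from *seombad.
  rule 1 (final devoicing): seombad → seombat
  rule 2 (unconditioned shift): seombat → seompat
  rule 3 (debuccalisation): seompat → heompat
  rule 4 (vowel merger): heompat → hiompat
  ⇒ Katunar hiompat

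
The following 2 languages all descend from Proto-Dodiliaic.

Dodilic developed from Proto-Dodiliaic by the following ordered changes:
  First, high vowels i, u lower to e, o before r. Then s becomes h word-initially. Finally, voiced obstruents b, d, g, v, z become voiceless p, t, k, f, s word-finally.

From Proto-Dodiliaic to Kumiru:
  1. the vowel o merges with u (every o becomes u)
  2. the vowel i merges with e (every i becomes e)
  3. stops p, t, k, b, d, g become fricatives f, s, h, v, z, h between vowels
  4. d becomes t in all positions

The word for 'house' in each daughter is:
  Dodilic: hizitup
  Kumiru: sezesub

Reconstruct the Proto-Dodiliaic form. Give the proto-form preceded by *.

*sizitub

Position 1: Dodilic has h, Kumiru has s. Taking the neighbouring segments as reconstructed: Dodilic h could go back to *s or *h; Kumiru s can only go back to *s — the one source consistent with every daughter is *s.
Position 4: Dodilic has i, Kumiru has e. Dodilic preserves i here (none of its changes turn any other segment into i), so the proto-segment is *i.
Continuing position by position gives *sizitub; check it forward:
Dodilic: start from *sizitub.
  rule 1: no change — sizitub
  rule 2 (debuccalisation): sizitub → hizitub
  rule 3 (final devoicing): hizitub → hizitup
  ⇒ Dodilic hizitup
Kumiru: start from *sizitub.
  rule 1: no change — sizitub
  rule 2 (vowel merger): sizitub → sezetub
  rule 3 (intervocalic lenition): sezetub → sezesub
  rule 4: no change — sezesub
  ⇒ Kumiru sezesub
*sizitub is the unique common source.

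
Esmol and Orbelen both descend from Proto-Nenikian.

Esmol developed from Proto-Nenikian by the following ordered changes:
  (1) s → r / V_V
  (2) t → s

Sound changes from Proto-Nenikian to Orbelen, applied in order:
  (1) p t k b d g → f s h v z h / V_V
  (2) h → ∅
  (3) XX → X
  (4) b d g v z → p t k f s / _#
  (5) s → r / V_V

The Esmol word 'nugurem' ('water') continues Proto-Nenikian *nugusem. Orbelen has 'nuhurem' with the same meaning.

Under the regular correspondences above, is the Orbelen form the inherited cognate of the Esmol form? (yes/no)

no

Derive the expected Orbelen reflex of *nugusem:
Orbelen: *nugusem
  nugusem → nuhusem   [intervocalic lenition]
  nuhusem → nuusem   [h-loss]
  nuusem → nusem   [degemination]
  nusem (rule 4 does not apply)
  nusem → nurem   [rhotacism]
  giving Orbelen nurem.
The regular Orbelen reflex would be 'nurem', but the attested form is 'nuhurem'. The correspondence is irregular, so they are not cognates (the Orbelen form has a different source).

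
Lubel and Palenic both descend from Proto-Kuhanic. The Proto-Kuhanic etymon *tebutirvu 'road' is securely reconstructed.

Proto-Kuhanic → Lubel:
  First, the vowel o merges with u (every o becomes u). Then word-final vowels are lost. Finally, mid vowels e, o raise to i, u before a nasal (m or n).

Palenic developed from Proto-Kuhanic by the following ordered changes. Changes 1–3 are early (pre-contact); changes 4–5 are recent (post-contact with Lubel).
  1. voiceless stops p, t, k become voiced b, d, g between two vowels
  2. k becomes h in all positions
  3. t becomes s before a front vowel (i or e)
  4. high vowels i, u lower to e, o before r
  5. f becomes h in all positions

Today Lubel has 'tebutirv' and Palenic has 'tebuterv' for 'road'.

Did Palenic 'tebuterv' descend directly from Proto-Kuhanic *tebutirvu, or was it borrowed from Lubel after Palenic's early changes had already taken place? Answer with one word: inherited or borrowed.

borrowed

If inherited, *tebutirvu would pass through all of Palenic's changes:
Palenic: *tebutirvu > tebudirvu > sebudirvu > sebudervu  (by intervocalic voicing, palatalisation, pre-rhotic lowering)
If borrowed from Lubel 'tebutirv' after the early changes, it would undergo only the recent ones:
  rule 4 (pre-rhotic lowering): tebutirv → tebuterv
  rule 5 (unconditioned shift): no change (tebuterv)
  ⇒ as a loan: tebuterv
Palenic 'tebuterv' matches the loan outcome 'tebuterv', not the inherited 'sebudervu' — it skipped the early Palenic changes, so it was borrowed from Lubel.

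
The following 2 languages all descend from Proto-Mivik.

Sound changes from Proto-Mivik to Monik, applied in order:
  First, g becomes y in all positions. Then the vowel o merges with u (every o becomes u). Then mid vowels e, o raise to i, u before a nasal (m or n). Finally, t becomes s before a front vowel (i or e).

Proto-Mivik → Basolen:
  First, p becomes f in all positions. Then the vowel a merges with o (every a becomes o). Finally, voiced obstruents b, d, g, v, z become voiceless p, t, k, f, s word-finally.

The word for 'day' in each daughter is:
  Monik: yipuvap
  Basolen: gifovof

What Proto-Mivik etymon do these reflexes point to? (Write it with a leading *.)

Position 6: Monik has a, Basolen has o. Monik preserves a here (none of its changes turn any other segment into a), so the proto-segment is *a.
Position 1: Monik has y, Basolen has g. Basolen preserves g here (none of its changes turn any other segment into g), so the proto-segment is *g.
Position 7: Monik has p, Basolen has f. Monik preserves p here (none of its changes turn any other segment into p), so the proto-segment is *p.
This points to *gipovap. Verify forward in each daughter:
Monik: *gipovap > yipovap > yipuvap  (by unconditioned shift, vowel merger)
Basolen: *gipovap > gifovaf > gifovof  (by unconditioned shift, vowel merger)
No other proto-form is consistent with every reflex, so the reconstruction is *gipovap.

*gipovap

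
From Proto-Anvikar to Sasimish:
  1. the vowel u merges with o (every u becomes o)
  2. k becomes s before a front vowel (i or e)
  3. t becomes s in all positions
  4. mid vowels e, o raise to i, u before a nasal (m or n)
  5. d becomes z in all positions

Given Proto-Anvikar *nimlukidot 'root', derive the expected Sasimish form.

nimlosizos

Sasimish: *nimlukidot > nimlokidot > nimlosidot > nimlosidos > nimlosizos  (by vowel merger, palatalisation, unconditioned shift, unconditioned shift)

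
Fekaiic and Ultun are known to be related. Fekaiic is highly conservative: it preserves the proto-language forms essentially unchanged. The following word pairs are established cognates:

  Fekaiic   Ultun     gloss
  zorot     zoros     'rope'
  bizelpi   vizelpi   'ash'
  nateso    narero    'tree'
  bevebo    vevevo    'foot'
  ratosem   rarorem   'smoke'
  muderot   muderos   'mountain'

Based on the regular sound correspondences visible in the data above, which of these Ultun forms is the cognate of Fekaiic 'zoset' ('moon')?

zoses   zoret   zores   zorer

zores

ratosem ~ rarorem — Fekaiic s corresponds to Ultun r between vowels (before a front vowel).
zorot ~ zoros, muderot ~ muderos — Fekaiic t corresponds to Ultun s word-finally.
Applying these to Fekaiic 'zoset':
  zoset → zoret   (s→r between vowels (before a front vowel))
  zoret → zores   (t→s word-finally)
So the Ultun cognate is 'zores'.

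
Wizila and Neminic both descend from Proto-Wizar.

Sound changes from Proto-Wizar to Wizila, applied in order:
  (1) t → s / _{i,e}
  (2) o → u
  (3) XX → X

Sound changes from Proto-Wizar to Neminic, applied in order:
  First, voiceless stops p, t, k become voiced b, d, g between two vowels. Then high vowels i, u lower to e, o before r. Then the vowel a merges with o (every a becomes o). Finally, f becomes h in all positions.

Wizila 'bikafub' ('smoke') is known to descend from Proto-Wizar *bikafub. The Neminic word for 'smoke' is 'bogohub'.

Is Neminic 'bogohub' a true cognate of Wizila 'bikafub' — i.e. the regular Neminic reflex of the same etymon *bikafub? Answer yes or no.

Derive the expected Neminic reflex of *bikafub:
Neminic: *bikafub
  bikafub → bigafub   [intervocalic voicing]
  bigafub (rule 2 does not apply)
  bigafub → bigofub   [vowel merger]
  bigofub → bigohub   [unconditioned shift]
  giving Neminic bigohub.
The regular Neminic reflex would be 'bigohub', but the attested form is 'bogohub'. The correspondence is irregular, so they are not cognates (the Neminic form has a different source).

no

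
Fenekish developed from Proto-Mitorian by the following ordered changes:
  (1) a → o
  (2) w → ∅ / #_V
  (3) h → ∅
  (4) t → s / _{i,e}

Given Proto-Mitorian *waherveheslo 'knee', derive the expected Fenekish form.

Fenekish: *waherveheslo > woherveheslo > oherveheslo > oerveeslo  (by vowel merger, glide loss, h-loss)

oerveeslo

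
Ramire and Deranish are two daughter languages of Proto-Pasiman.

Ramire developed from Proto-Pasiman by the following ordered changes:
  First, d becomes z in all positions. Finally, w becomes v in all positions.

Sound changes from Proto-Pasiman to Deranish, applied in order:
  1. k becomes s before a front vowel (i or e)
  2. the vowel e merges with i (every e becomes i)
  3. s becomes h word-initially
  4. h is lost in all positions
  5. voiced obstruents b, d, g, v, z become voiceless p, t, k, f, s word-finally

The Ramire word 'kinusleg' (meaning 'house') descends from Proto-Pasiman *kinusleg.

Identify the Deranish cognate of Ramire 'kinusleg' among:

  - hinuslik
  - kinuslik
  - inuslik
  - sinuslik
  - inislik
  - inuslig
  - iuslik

inuslik

Deranish: *kinusleg > sinusleg > sinuslig > hinuslig > inuslig > inuslik  (by palatalisation, vowel merger, debuccalisation, h-loss, final devoicing)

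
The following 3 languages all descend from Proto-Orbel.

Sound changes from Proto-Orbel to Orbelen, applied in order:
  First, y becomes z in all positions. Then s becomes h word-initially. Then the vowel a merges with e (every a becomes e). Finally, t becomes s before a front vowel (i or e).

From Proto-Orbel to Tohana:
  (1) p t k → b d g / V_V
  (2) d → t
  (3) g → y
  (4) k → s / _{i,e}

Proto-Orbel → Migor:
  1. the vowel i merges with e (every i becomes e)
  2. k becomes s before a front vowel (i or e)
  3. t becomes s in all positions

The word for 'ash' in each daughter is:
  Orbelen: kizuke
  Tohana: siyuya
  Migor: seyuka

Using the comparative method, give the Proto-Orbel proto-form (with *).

*kiyuka

Position 5: Orbelen has k, Tohana has y, Migor has k. Orbelen preserves k here (none of its changes turn any other segment into k), so the proto-segment is *k.
Position 2: Orbelen has i, Tohana has i, Migor has e. Orbelen preserves i here (none of its changes turn any other segment into i), so the proto-segment is *i.
Continuing position by position gives *kiyuka; check it forward:
Orbelen: *kiyuka > kizuka > kizuke  (by unconditioned shift, vowel merger)
Tohana: start from *kiyuka.
  rule 1 (intervocalic voicing): kiyuka → kiyuga
  rule 2: no change — kiyuga
  rule 3 (unconditioned shift): kiyuga → kiyuya
  rule 4 (palatalisation): kiyuya → siyuya
  ⇒ Tohana siyuya
Migor: *kiyuka > keyuka > seyuka  (by vowel merger, palatalisation)
No other proto-form is consistent with every reflex, so the reconstruction is *kiyuka.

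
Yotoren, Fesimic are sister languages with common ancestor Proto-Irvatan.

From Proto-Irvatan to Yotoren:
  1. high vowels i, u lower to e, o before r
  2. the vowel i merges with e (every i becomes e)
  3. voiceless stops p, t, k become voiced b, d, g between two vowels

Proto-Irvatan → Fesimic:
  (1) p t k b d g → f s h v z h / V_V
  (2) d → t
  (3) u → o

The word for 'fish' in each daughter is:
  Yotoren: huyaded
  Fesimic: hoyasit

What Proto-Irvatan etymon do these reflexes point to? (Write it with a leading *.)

*huyatid

Position 7: Yotoren has d, Fesimic has t. Taking the neighbouring segments as reconstructed: Yotoren d can only go back to *d; Fesimic t could go back to *t or *d — the one source consistent with every daughter is *d.
Position 5: Yotoren has d, Fesimic has s. Taking the neighbouring segments as reconstructed: Yotoren d could go back to *t or *d; Fesimic s could go back to *t or *s — the one source consistent with every daughter is *t.
Position 2: Yotoren has u, Fesimic has o. Yotoren preserves u here (none of its changes turn any other segment into u), so the proto-segment is *u.
Continuing position by position gives *huyatid; check it forward:
Yotoren: *huyatid
  huyatid (rule 1 does not apply)
  huyatid → huyated   [vowel merger]
  huyated → huyaded   [intervocalic voicing]
  giving Yotoren huyaded.
Fesimic: start from *huyatid.
  rule 1 (intervocalic lenition): huyatid → huyasid
  rule 2 (unconditioned shift): huyasid → huyasit
  rule 3 (vowel merger): huyasit → hoyasit
  ⇒ Fesimic hoyasit
No other proto-form is consistent with every reflex, so the reconstruction is *huyatid.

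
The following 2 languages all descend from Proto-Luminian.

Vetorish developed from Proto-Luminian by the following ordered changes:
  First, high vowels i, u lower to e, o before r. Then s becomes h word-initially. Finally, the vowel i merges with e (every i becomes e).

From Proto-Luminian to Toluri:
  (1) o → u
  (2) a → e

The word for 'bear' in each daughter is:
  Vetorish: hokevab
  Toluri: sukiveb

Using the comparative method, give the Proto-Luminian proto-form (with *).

Position 2: Vetorish has o, Toluri has u. Taking the neighbouring segments as reconstructed: Vetorish o can only go back to *o; Toluri u could go back to *o or *u — the one source consistent with every daughter is *o.
Position 4: Vetorish has e, Toluri has i. Toluri preserves i here (none of its changes turn any other segment into i), so the proto-segment is *i.
Continuing position by position gives *sokivab; check it forward:
Vetorish: *sokivab
  sokivab (rule 1 does not apply)
  sokivab → hokivab   [debuccalisation]
  hokivab → hokevab   [vowel merger]
  giving Vetorish hokevab.
Toluri: start from *sokivab.
  rule 1 (vowel merger): sokivab → sukivab
  rule 2 (vowel merger): sukivab → sukiveb
  ⇒ Toluri sukiveb
*sokivab is the unique common source.

*sokivab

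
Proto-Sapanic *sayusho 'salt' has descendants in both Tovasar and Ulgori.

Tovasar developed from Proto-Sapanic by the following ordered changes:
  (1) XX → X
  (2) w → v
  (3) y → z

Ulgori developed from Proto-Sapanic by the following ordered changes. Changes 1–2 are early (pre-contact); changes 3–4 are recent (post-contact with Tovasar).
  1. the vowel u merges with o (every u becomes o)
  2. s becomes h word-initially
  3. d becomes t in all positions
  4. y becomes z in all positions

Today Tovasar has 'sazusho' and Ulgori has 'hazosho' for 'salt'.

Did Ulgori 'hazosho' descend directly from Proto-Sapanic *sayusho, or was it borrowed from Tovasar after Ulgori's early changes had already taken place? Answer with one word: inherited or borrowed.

If inherited, *sayusho would pass through all of Ulgori's changes:
Ulgori: *sayusho > sayosho > hayosho > hazosho  (by vowel merger, debuccalisation, unconditioned shift)
If borrowed from Tovasar 'sazusho' after the early changes, it would undergo only the recent ones:
  rule 3 (unconditioned shift): no change (sazusho)
  rule 4 (unconditioned shift): no change (sazusho)
  ⇒ as a loan: sazusho
Ulgori 'hazosho' matches the inherited outcome exactly, so it is an inherited cognate, not a loan.

inherited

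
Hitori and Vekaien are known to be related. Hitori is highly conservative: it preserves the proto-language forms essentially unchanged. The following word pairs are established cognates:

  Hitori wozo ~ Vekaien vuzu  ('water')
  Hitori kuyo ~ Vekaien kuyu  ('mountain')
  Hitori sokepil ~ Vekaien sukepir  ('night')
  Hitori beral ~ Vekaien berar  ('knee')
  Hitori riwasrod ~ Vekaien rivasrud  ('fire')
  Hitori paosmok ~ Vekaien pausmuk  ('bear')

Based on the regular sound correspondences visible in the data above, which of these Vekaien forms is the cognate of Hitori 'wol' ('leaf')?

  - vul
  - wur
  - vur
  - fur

wozo ~ vuzu — Hitori w corresponds to Vekaien v word-initially before a back vowel.
wozo ~ vuzu, sokepil ~ sukepir — Hitori o corresponds to Vekaien u after a consonant, before a consonant other than r, m, n, p, b, f, v.
sokepil ~ sukepir, beral ~ berar — Hitori l corresponds to Vekaien r word-finally.
Applying these to Hitori 'wol':
  wol → vol   (w→v word-initially before a back vowel)
  vol → vul   (o→u after a consonant, before a consonant other than r, m, n, p, b, f, v)
  vul → vur   (l→r word-finally)
So the Vekaien cognate is 'vur'.

vur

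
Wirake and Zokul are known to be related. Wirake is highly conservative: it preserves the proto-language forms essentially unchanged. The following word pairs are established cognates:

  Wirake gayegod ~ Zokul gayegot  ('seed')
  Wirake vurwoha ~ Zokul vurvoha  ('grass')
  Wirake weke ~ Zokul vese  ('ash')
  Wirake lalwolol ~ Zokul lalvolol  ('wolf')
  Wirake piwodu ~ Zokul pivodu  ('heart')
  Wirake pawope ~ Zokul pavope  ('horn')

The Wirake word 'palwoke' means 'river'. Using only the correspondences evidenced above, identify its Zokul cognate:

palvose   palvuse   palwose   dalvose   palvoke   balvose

palvose

vurwoha ~ vurvoha, lalwolol ~ lalvolol — Wirake w corresponds to Zokul v after a consonant, before a back vowel.
weke ~ vese — Wirake k corresponds to Zokul s between vowels (before a front vowel).
Applying these to Wirake 'palwoke':
  palwoke → palvoke   (w→v after a consonant, before a back vowel)
  palvoke → palvose   (k→s between vowels (before a front vowel))
So the Zokul cognate is 'palvose'.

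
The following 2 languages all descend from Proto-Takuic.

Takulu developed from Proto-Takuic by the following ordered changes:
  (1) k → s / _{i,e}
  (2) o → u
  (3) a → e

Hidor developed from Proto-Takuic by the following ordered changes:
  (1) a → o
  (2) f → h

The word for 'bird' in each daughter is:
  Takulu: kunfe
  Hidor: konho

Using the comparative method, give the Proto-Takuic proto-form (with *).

Position 4: Takulu has f, Hidor has h. Takulu preserves f here (none of its changes turn any other segment into f), so the proto-segment is *f.
Position 2: Takulu has u, Hidor has o. Taking the neighbouring segments as reconstructed: Takulu u could go back to *o or *u; Hidor o could go back to *a or *o — the one source consistent with every daughter is *o.
This points to *konfa. Verify forward in each daughter:
Takulu: start from *konfa.
  rule 1: no change — konfa
  rule 2 (vowel merger): konfa → kunfa
  rule 3 (vowel merger): kunfa → kunfe
  ⇒ Takulu kunfe
Hidor: start from *konfa.
  rule 1 (vowel merger): konfa → konfo
  rule 2 (unconditioned shift): konfo → konho
  ⇒ Hidor konho
No other proto-form is consistent with every reflex, so the reconstruction is *konfa.

*konfa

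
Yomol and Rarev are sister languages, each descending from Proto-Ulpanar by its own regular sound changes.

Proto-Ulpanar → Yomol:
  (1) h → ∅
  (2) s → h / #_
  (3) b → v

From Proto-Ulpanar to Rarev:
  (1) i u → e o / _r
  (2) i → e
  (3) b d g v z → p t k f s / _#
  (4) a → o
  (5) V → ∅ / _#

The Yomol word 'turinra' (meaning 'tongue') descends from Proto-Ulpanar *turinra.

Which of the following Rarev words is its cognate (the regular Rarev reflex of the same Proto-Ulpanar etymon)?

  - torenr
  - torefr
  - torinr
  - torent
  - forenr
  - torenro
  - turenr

Rarev: *turinra > torinra > torenra > torenro > torenr  (by pre-rhotic lowering, vowel merger, vowel merger, apocope)
Among the options, 'torenr' alone shows every Rarev change applied in order.

torenr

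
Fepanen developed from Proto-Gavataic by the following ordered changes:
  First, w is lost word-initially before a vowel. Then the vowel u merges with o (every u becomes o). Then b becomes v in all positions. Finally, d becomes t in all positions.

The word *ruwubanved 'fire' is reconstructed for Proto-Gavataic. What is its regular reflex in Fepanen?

Fepanen: *ruwubanved > rowobanved > rowovanved > rowovanvet  (by vowel merger, unconditioned shift, unconditioned shift)

rowovanvet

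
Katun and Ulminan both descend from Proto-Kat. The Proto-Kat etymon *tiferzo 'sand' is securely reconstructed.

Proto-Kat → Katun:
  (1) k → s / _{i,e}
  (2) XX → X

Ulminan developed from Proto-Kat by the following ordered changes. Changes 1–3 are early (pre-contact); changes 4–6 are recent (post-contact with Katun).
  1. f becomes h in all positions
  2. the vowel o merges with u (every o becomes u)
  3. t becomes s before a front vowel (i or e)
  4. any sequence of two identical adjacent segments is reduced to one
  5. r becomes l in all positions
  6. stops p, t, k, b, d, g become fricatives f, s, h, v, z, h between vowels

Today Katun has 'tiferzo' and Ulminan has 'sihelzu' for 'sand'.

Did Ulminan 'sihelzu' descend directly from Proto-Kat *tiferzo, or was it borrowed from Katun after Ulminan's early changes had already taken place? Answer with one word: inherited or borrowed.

If inherited, *tiferzo would pass through all of Ulminan's changes:
Ulminan: start from *tiferzo.
  rule 1 (unconditioned shift): tiferzo → tiherzo
  rule 2 (vowel merger): tiherzo → tiherzu
  rule 3 (palatalisation): tiherzu → siherzu
  rule 4: no change — siherzu
  rule 5 (unconditioned shift): siherzu → sihelzu
  rule 6: no change — sihelzu
  ⇒ Ulminan sihelzu
If borrowed from Katun 'tiferzo' after the early changes, it would undergo only the recent ones:
  rule 4 (degemination): no change (tiferzo)
  rule 5 (unconditioned shift): tiferzo → tifelzo
  rule 6 (intervocalic lenition): no change (tifelzo)
  ⇒ as a loan: tifelzo
Ulminan 'sihelzu' matches the inherited outcome exactly, so it is an inherited cognate, not a loan.

inherited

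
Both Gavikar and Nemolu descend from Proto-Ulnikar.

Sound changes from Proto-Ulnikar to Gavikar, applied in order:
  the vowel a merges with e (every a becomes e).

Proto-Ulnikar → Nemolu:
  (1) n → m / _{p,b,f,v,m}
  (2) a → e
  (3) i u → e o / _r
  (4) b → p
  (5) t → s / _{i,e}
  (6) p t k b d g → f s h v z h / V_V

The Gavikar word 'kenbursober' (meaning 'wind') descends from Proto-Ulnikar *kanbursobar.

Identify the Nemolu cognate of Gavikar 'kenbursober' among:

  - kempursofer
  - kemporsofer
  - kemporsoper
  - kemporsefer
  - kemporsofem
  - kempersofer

Nemolu: start from *kanbursobar.
  rule 1 (nasal place assimilation): kanbursobar → kambursobar
  rule 2 (vowel merger): kambursobar → kembursober
  rule 3 (pre-rhotic lowering): kembursober → kemborsober
  rule 4 (unconditioned shift): kemborsober → kemporsoper
  rule 5: no change — kemporsoper
  rule 6 (intervocalic lenition): kemporsoper → kemporsofer
  ⇒ Nemolu kemporsofer
The other candidates each miss or misapply at least one Nemolu change.

kemporsofer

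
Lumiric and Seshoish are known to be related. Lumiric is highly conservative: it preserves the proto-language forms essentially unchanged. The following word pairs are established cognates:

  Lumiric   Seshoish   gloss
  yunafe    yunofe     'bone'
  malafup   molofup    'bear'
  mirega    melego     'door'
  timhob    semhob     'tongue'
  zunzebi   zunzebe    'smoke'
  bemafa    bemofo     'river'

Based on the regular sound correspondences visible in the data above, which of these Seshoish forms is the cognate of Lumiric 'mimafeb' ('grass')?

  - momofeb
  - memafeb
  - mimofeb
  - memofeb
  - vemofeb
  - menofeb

timhob ~ semhob — Lumiric i corresponds to Seshoish e after a consonant, before a nasal.
yunafe ~ yunofe, malafup ~ molofup — Lumiric a corresponds to Seshoish o after a consonant, before a labial obstruent.
Applying these to Lumiric 'mimafeb':
  mimafeb → memafeb   (i→e after a consonant, before a nasal)
  memafeb → memofeb   (a→o after a consonant, before a labial obstruent)
So the Seshoish cognate is 'memofeb'.

memofeb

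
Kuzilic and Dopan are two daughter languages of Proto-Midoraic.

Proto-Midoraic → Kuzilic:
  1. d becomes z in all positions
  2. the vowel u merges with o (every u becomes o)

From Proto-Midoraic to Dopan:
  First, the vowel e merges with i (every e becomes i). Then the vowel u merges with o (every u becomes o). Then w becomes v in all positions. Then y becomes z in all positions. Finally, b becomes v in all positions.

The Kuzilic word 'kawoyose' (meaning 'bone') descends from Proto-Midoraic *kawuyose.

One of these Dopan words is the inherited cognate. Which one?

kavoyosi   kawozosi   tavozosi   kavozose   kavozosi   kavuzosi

Dopan: *kawuyose
  kawuyose → kawuyosi   [vowel merger]
  kawuyosi → kawoyosi   [vowel merger]
  kawoyosi → kavoyosi   [unconditioned shift]
  kavoyosi → kavozosi   [unconditioned shift]
  kavozosi (rule 5 does not apply)
  giving Dopan kavozosi.
Among the options, 'kavozosi' alone shows every Dopan change applied in order.

kavozosi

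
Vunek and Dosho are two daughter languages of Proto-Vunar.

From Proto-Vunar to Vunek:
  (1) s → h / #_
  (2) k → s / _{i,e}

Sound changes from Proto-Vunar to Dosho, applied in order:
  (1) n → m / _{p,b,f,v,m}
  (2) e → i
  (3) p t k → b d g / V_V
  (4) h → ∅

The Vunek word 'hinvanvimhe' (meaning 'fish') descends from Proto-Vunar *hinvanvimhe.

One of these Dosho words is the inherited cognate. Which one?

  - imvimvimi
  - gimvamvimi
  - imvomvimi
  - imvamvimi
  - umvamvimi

imvamvimi

Dosho: *hinvanvimhe > himvamvimhe > himvamvimhi > imvamvimi  (by nasal place assimilation, vowel merger, h-loss)
The other candidates each miss or misapply at least one Dosho change.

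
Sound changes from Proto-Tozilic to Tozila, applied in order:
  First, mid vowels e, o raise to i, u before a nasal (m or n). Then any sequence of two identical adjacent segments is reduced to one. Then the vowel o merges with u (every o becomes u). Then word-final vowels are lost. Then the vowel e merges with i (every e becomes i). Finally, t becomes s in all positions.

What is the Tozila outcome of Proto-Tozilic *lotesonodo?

Tozila: *lotesonodo
  lotesonodo → lotesunodo   [pre-nasal raising]
  lotesunodo (rule 2 does not apply)
  lotesunodo → lutesunudu   [vowel merger]
  lutesunudu → lutesunud   [apocope]
  lutesunud → lutisunud   [vowel merger]
  lutisunud → lusisunud   [unconditioned shift]
  giving Tozila lusisunud.

lusisunud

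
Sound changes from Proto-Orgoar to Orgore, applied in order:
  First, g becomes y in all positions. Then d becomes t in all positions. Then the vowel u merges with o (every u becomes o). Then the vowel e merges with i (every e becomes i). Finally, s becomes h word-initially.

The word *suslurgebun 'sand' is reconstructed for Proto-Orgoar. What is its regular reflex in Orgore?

Orgore: start from *suslurgebun.
  rule 1 (unconditioned shift): suslurgebun → susluryebun
  rule 2: no change — susluryebun
  rule 3 (vowel merger): susluryebun → sosloryebon
  rule 4 (vowel merger): sosloryebon → sosloryibon
  rule 5 (debuccalisation): sosloryibon → hosloryibon
  ⇒ Orgore hosloryibon

hosloryibon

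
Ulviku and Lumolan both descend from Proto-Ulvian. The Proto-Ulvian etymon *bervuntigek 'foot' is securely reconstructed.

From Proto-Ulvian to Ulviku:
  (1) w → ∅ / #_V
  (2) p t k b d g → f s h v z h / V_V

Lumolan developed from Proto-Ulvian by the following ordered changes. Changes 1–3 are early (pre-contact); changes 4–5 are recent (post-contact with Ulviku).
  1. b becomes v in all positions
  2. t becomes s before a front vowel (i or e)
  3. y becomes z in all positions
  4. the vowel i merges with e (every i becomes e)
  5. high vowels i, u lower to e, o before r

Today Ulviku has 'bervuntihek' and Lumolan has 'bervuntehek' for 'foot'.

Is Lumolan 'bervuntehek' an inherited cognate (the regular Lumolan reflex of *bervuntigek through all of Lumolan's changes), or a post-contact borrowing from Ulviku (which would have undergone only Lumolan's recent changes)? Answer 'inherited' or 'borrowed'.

If inherited, *bervuntigek would pass through all of Lumolan's changes:
Lumolan: *bervuntigek > vervuntigek > vervunsigek > vervunsegek  (by unconditioned shift, palatalisation, vowel merger)
If borrowed from Ulviku 'bervuntihek' after the early changes, it would undergo only the recent ones:
  rule 4 (vowel merger): bervuntihek → bervuntehek
  rule 5 (pre-rhotic lowering): no change (bervuntehek)
  ⇒ as a loan: bervuntehek
Lumolan 'bervuntehek' matches the loan outcome 'bervuntehek', not the inherited 'vervunsegek' — it skipped the early Lumolan changes, so it was borrowed from Ulviku.

borrowed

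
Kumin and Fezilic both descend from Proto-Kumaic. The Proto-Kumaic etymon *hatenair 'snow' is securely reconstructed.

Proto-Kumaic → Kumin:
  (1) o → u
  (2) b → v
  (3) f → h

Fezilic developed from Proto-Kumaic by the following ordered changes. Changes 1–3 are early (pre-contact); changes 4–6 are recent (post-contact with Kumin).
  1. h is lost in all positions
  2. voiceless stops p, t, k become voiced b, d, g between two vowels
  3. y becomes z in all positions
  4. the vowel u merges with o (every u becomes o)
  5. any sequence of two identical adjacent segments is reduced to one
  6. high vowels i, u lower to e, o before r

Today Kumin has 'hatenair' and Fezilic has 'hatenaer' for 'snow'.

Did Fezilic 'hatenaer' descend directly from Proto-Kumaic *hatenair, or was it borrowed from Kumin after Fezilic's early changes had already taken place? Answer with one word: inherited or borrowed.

If inherited, *hatenair would pass through all of Fezilic's changes:
Fezilic: *hatenair
  hatenair → atenair   [h-loss]
  atenair → adenair   [intervocalic voicing]
  adenair (rule 3 does not apply)
  adenair (rule 4 does not apply)
  adenair (rule 5 does not apply)
  adenair → adenaer   [pre-rhotic lowering]
  giving Fezilic adenaer.
If borrowed from Kumin 'hatenair' after the early changes, it would undergo only the recent ones:
  rule 4 (vowel merger): no change (hatenair)
  rule 5 (degemination): no change (hatenair)
  rule 6 (pre-rhotic lowering): hatenair → hatenaer
  ⇒ as a loan: hatenaer
Fezilic 'hatenaer' matches the loan outcome 'hatenaer', not the inherited 'adenaer' — it skipped the early Fezilic changes, so it was borrowed from Kumin.

borrowed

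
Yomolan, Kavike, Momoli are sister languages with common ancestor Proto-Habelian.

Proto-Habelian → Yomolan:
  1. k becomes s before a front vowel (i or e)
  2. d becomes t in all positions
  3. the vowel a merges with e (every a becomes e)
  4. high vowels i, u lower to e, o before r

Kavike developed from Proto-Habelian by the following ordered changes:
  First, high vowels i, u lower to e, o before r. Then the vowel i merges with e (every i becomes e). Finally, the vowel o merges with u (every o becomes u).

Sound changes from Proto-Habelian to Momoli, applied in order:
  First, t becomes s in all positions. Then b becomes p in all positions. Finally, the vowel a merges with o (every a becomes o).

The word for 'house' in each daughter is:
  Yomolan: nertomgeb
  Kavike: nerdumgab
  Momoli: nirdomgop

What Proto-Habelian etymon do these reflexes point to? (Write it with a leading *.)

Position 8: Yomolan has e, Kavike has a, Momoli has o. Kavike preserves a here (none of its changes turn any other segment into a), so the proto-segment is *a.
Position 9: Yomolan has b, Kavike has b, Momoli has p. Yomolan preserves b here (none of its changes turn any other segment into b), so the proto-segment is *b.
Position 2: Yomolan has e, Kavike has e, Momoli has i. Momoli preserves i here (none of its changes turn any other segment into i), so the proto-segment is *i.
This points to *nirdomgab. Verify forward in each daughter:
Yomolan: start from *nirdomgab.
  rule 1: no change — nirdomgab
  rule 2 (unconditioned shift): nirdomgab → nirtomgab
  rule 3 (vowel merger): nirtomgab → nirtomgeb
  rule 4 (pre-rhotic lowering): nirtomgeb → nertomgeb
  ⇒ Yomolan nertomgeb
Kavike: *nirdomgab
  nirdomgab → nerdomgab   [pre-rhotic lowering]
  nerdomgab (rule 2 does not apply)
  nerdomgab → nerdumgab   [vowel merger]
  giving Kavike nerdumgab.
Momoli: start from *nirdomgab.
  rule 1: no change — nirdomgab
  rule 2 (unconditioned shift): nirdomgab → nirdomgap
  rule 3 (vowel merger): nirdomgap → nirdomgop
  ⇒ Momoli nirdomgop
*nirdomgab is the unique common source.

*nirdomgab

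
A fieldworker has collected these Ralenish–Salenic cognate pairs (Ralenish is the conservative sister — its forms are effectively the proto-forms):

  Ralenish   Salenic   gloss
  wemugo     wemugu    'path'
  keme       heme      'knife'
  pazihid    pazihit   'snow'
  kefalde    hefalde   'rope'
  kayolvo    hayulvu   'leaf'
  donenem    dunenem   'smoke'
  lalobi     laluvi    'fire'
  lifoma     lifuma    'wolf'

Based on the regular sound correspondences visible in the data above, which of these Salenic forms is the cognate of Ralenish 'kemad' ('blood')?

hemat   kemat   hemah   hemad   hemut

keme ~ heme, kefalde ~ hefalde — Ralenish k corresponds to Salenic h word-initially before a front vowel.
pazihid ~ pazihit — Ralenish d corresponds to Salenic t word-finally.
Applying these to Ralenish 'kemad':
  kemad → hemad   (k→h word-initially before a front vowel)
  hemad → hemat   (d→t word-finally)
So the Salenic cognate is 'hemat'.

hemat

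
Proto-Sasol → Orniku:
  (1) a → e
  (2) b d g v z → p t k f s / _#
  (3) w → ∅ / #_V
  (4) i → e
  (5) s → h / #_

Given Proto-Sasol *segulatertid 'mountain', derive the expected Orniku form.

Orniku: *segulatertid > seguletertid > seguletertit > seguletertet > heguletertet  (by vowel merger, final devoicing, vowel merger, debuccalisation)

heguletertet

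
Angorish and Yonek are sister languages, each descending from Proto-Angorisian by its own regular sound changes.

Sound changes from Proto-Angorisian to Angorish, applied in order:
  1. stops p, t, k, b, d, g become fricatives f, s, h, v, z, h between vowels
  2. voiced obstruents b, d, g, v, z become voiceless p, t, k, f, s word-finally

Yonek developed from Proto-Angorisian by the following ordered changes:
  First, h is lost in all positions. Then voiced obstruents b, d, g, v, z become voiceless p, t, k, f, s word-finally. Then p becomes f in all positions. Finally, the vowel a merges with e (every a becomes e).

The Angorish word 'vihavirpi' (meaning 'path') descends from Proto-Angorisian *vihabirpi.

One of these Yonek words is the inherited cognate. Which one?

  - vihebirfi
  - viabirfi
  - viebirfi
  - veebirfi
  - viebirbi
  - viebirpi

viebirfi

Yonek: *vihabirpi
  vihabirpi → viabirpi   [h-loss]
  viabirpi (rule 2 does not apply)
  viabirpi → viabirfi   [unconditioned shift]
  viabirfi → viebirfi   [vowel merger]
  giving Yonek viebirfi.
The other candidates each miss or misapply at least one Yonek change.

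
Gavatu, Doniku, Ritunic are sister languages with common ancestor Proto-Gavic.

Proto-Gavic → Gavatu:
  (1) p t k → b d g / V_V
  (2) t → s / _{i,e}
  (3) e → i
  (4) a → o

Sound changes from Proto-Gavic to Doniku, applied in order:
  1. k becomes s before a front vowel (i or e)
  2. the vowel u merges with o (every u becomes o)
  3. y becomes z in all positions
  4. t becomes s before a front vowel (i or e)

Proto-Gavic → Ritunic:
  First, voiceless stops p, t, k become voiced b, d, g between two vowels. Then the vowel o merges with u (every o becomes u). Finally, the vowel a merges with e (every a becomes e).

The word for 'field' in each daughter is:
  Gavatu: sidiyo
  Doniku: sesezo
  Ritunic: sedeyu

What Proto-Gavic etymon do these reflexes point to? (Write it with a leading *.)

*seteyo

Position 3: Gavatu has d, Doniku has s, Ritunic has d. Taking the neighbouring segments as reconstructed: Gavatu d could go back to *t or *d; Doniku s could go back to *t or *k or *s; Ritunic d could go back to *t or *d — the one source consistent with every daughter is *t.
Position 2: Gavatu has i, Doniku has e, Ritunic has e. Doniku preserves e here (none of its changes turn any other segment into e), so the proto-segment is *e.
This points to *seteyo. Verify forward in each daughter:
Gavatu: *seteyo > sedeyo > sidiyo  (by intervocalic voicing, vowel merger)
Doniku: *seteyo > setezo > sesezo  (by unconditioned shift, palatalisation)
Ritunic: start from *seteyo.
  rule 1 (intervocalic voicing): seteyo → sedeyo
  rule 2 (vowel merger): sedeyo → sedeyu
  rule 3: no change — sedeyu
  ⇒ Ritunic sedeyu
*seteyo is the unique common source.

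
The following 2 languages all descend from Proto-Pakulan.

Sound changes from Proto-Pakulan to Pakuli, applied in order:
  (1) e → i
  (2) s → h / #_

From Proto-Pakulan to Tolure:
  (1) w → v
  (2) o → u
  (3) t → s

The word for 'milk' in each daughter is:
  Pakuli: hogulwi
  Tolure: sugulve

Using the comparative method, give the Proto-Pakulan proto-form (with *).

Position 6: Pakuli has w, Tolure has v. Pakuli preserves w here (none of its changes turn any other segment into w), so the proto-segment is *w.
Position 2: Pakuli has o, Tolure has u. Pakuli preserves o here (none of its changes turn any other segment into o), so the proto-segment is *o.
This points to *sogulwe. Verify forward in each daughter:
Pakuli: *sogulwe > sogulwi > hogulwi  (by vowel merger, debuccalisation)
Tolure: start from *sogulwe.
  rule 1 (unconditioned shift): sogulwe → sogulve
  rule 2 (vowel merger): sogulve → sugulve
  rule 3: no change — sugulve
  ⇒ Tolure sugulve
*sogulwe is the unique common source.

*sogulwe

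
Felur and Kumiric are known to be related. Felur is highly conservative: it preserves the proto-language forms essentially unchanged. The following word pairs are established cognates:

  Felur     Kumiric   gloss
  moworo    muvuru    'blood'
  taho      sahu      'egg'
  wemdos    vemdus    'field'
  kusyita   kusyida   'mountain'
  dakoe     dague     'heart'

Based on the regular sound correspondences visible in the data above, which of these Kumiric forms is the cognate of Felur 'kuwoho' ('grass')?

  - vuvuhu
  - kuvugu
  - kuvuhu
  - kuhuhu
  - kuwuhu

moworo ~ muvuru — Felur w corresponds to Kumiric v between vowels (before a back vowel).
moworo ~ muvuru, wemdos ~ vemdus — Felur o corresponds to Kumiric u after a consonant, before a consonant other than r, m, n, p, b, f, v.
moworo ~ muvuru, taho ~ sahu — Felur o corresponds to Kumiric u word-finally.
Applying these to Felur 'kuwoho':
  kuwoho → kuvoho   (w→v between vowels (before a back vowel))
  kuvoho → kuvuho   (o→u after a consonant, before a consonant other than r, m, n, p, b, f, v)
  kuvuho → kuvuhu   (o→u word-finally)
So the Kumiric cognate is 'kuvuhu'.

kuvuhu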